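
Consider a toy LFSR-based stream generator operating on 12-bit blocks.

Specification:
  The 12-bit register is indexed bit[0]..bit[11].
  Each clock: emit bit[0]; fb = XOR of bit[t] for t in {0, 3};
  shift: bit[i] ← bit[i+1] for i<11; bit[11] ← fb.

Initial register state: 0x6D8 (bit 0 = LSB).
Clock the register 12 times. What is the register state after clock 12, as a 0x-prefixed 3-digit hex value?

0x003

reg_0 = 0x6D8
clock 1: out=0, reg = 0xB6C
clock 2: out=0, reg = 0xDB6
clock 3: out=0, reg = 0x6DB
clock 4: out=1, reg = 0x36D
clock 5: out=1, reg = 0x1B6
clock 6: out=0, reg = 0x0DB
clock 7: out=1, reg = 0x06D
clock 8: out=1, reg = 0x036
clock 9: out=0, reg = 0x01B
clock 10: out=1, reg = 0x00D
clock 11: out=1, reg = 0x006
clock 12: out=0, reg = 0x003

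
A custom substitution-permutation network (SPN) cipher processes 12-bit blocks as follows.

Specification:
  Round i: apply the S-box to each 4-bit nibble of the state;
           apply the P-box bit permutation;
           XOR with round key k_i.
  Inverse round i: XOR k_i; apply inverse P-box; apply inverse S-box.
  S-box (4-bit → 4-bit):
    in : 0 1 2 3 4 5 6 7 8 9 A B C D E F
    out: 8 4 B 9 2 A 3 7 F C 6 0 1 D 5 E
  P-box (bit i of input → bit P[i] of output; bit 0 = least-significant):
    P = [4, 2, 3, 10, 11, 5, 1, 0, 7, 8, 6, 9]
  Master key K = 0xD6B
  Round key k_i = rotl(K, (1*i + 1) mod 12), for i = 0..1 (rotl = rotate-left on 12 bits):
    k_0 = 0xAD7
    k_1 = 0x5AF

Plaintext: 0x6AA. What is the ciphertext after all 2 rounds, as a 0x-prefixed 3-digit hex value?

s_0 = plaintext = 0x6AA
s_1 = Round(s_0, k_0) = 0xB79
s_2 = Round(s_1, k_1) = 0x985

0x985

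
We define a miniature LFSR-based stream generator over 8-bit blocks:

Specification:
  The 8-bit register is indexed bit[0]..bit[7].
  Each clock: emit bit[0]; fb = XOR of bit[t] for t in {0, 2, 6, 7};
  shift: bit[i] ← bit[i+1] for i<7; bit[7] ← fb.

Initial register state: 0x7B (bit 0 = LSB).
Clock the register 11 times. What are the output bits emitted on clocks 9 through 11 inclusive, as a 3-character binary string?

reg_0 = 0x7B
clock 1: out=1, reg = 0x3D
clock 2: out=1, reg = 0x1E
clock 3: out=0, reg = 0x8F
clock 4: out=1, reg = 0xC7
clock 5: out=1, reg = 0x63
clock 6: out=1, reg = 0x31
clock 7: out=1, reg = 0x98
clock 8: out=0, reg = 0xCC
clock 9: out=0, reg = 0xE6
clock 10: out=0, reg = 0xF3
clock 11: out=1, reg = 0xF9

001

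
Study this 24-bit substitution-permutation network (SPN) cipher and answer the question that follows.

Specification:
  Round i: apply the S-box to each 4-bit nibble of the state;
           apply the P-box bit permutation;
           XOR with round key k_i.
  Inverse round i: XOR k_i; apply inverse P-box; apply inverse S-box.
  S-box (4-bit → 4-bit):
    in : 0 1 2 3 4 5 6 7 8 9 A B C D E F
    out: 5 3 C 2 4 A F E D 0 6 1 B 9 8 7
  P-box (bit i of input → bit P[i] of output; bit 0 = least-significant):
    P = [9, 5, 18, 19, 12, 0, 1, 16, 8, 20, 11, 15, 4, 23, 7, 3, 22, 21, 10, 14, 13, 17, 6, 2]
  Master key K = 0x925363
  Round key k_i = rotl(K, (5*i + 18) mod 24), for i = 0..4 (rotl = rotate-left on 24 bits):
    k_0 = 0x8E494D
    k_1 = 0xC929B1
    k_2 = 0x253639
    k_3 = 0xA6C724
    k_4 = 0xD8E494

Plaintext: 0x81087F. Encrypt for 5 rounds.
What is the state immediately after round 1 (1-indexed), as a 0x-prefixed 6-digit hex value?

s_0 = plaintext = 0x81087F
s_1 = Round(s_0, k_0) = 0xEBE2BA
s_2 = Round(s_1, k_1) = 0x8DB19D
s_3 = Round(s_2, k_2) = 0x7D556D
s_4 = Round(s_3, k_3) = 0x7D156B
s_5 = Round(s_4, k_4) = 0x0B36C3

0xEBE2BA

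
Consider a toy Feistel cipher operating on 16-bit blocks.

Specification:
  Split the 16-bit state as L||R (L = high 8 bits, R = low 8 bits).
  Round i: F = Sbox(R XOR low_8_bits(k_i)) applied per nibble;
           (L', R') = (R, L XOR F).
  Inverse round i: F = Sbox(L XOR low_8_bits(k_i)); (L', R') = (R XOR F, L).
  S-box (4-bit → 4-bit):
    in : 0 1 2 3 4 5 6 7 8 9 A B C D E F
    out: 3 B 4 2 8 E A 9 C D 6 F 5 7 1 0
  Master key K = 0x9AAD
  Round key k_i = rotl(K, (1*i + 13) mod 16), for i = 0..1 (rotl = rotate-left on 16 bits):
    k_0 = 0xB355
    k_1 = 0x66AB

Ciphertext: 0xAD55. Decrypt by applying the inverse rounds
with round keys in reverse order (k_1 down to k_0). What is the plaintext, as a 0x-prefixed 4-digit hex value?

0x8B6F

s_0 = ciphertext = 0xAD55
s_1 = InvRound(s_0, k_1) = 0x6FAD
s_2 = InvRound(s_1, k_0) = 0x8B6F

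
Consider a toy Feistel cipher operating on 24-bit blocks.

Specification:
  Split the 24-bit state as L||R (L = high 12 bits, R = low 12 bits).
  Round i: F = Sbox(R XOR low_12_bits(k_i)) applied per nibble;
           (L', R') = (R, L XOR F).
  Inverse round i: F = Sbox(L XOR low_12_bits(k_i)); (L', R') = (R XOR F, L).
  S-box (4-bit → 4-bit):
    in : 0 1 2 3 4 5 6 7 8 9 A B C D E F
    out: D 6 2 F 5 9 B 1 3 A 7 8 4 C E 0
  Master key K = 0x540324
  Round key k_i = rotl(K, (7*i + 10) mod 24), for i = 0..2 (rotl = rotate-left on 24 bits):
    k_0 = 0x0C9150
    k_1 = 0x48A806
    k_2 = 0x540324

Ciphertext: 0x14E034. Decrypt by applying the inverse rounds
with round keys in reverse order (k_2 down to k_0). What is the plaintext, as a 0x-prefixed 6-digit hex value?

s_0 = ciphertext = 0x14E034
s_1 = InvRound(s_0, k_2) = 0x28314E
s_2 = InvRound(s_1, k_1) = 0x677283
s_3 = InvRound(s_2, k_0) = 0x3A2677

0x3A2677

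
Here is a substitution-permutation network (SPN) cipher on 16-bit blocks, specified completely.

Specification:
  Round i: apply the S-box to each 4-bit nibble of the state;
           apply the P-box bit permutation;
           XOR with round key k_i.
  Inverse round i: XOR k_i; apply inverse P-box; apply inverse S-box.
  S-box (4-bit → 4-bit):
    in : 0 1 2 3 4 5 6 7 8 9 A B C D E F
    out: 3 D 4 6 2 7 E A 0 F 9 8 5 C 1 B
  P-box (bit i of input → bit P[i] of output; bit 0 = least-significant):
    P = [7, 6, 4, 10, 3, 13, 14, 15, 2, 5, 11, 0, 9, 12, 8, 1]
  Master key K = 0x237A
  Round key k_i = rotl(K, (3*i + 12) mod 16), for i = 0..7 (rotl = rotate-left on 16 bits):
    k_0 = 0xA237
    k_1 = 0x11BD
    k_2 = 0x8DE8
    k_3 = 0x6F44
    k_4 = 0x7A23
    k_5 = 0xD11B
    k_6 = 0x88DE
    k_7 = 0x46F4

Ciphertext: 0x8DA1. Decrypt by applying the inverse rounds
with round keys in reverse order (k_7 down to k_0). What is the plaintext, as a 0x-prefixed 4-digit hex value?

s_0 = ciphertext = 0x8DA1
s_1 = InvRound(s_0, k_7) = 0xC1D3
s_2 = InvRound(s_1, k_6) = 0x21C8
s_3 = InvRound(s_2, k_5) = 0x7B65
s_4 = InvRound(s_3, k_4) = 0xDE84
s_5 = InvRound(s_4, k_3) = 0x3870
s_6 = InvRound(s_5, k_2) = 0x38F1
s_7 = InvRound(s_6, k_1) = 0x2C04
s_8 = InvRound(s_7, k_0) = 0xA6BD

0xA6BD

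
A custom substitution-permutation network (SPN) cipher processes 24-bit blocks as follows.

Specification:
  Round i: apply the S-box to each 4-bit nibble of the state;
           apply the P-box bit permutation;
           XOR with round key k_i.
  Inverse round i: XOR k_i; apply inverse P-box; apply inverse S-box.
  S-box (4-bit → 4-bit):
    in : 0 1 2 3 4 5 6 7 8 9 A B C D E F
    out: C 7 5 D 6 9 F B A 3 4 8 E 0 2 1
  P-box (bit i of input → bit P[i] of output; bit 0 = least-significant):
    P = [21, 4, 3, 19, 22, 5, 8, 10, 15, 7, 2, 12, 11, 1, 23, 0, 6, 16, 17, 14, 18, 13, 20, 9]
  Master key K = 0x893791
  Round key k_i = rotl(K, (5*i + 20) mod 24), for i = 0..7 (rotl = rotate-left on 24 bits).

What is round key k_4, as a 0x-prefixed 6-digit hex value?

0x918937

K = 0x893791
k_0 = rotl(K, (5*0+20) mod 24) = rotl(K, 20) = 0x189379
k_1 = rotl(K, (5*1+20) mod 24) = rotl(K, 1) = 0x126F23
k_2 = rotl(K, (5*2+20) mod 24) = rotl(K, 6) = 0x4DE462
k_3 = rotl(K, (5*3+20) mod 24) = rotl(K, 11) = 0xBC8C49
k_4 = rotl(K, (5*4+20) mod 24) = rotl(K, 16) = 0x918937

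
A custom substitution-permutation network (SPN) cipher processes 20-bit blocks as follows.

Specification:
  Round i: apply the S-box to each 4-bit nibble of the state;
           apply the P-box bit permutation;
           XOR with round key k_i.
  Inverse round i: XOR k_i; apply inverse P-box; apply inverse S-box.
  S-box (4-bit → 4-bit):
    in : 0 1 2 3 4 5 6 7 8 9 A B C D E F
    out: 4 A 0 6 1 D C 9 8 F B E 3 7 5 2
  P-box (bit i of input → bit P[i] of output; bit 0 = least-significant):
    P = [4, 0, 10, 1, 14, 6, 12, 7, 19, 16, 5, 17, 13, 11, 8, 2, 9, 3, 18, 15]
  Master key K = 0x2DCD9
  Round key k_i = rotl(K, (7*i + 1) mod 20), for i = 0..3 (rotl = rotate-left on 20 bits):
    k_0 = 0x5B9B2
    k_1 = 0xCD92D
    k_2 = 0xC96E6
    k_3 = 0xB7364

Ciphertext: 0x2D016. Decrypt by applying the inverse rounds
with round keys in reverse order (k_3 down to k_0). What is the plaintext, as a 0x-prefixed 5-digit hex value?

0x19363

s_0 = ciphertext = 0x2D016
s_1 = InvRound(s_0, k_3) = 0x7EDF7
s_2 = InvRound(s_1, k_2) = 0x4DAEC
s_3 = InvRound(s_2, k_1) = 0x4041F
s_4 = InvRound(s_3, k_0) = 0x19363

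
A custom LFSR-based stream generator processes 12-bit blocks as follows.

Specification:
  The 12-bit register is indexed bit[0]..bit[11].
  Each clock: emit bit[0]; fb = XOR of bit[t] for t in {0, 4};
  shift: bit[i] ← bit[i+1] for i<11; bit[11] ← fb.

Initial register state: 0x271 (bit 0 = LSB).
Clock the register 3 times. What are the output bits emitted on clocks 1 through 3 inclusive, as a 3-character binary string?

100

reg_0 = 0x271
clock 1: out=1, reg = 0x138
clock 2: out=0, reg = 0x89C
clock 3: out=0, reg = 0xC4E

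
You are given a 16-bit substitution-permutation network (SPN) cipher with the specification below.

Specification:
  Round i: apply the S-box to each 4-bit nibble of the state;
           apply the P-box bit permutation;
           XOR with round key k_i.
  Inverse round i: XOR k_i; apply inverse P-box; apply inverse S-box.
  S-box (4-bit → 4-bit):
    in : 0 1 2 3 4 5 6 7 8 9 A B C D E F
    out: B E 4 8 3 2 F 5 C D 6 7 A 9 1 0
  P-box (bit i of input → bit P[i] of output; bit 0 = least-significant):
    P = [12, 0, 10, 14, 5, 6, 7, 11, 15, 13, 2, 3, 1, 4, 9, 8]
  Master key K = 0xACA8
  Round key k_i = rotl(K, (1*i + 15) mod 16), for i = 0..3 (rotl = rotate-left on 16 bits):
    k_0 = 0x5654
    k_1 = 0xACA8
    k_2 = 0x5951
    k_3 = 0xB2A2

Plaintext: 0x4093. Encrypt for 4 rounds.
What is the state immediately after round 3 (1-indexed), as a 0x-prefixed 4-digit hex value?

s_0 = plaintext = 0x4093
s_1 = Round(s_0, k_0) = 0xBEEE
s_2 = Round(s_1, k_1) = 0x3E9A
s_3 = Round(s_2, k_2) = 0xD4F0
s_4 = Round(s_3, k_3) = 0x43A1

0xD4F0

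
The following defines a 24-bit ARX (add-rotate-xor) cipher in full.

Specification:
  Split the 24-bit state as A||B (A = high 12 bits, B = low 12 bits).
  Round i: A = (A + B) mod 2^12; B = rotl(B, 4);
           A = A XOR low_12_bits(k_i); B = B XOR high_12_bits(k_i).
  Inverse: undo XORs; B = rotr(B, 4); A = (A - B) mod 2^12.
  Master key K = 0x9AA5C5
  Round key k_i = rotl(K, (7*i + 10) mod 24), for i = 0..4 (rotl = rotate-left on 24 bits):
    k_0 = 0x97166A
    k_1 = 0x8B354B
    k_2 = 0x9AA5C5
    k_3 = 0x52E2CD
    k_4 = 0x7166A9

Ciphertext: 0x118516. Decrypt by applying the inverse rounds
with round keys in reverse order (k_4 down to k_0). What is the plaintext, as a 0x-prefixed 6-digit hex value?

s_0 = ciphertext = 0x118516
s_1 = InvRound(s_0, k_4) = 0x791020
s_2 = InvRound(s_1, k_3) = 0x70CE50
s_3 = InvRound(s_2, k_2) = 0x84AA7F
s_4 = InvRound(s_3, k_1) = 0x0D5C2C
s_5 = InvRound(s_4, k_0) = 0x96AD55

0x96AD55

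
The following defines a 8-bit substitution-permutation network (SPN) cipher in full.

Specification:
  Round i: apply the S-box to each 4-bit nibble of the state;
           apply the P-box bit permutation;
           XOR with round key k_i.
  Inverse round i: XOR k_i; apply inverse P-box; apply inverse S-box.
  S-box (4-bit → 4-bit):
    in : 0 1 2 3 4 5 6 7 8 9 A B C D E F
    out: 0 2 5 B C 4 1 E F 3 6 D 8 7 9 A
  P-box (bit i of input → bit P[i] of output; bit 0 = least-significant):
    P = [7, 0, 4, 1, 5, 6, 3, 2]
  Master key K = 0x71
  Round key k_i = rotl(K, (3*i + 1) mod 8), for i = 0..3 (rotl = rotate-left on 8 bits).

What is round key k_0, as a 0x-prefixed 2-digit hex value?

0xE2

K = 0x71
k_0 = rotl(K, (3*0+1) mod 8) = rotl(K, 1) = 0xE2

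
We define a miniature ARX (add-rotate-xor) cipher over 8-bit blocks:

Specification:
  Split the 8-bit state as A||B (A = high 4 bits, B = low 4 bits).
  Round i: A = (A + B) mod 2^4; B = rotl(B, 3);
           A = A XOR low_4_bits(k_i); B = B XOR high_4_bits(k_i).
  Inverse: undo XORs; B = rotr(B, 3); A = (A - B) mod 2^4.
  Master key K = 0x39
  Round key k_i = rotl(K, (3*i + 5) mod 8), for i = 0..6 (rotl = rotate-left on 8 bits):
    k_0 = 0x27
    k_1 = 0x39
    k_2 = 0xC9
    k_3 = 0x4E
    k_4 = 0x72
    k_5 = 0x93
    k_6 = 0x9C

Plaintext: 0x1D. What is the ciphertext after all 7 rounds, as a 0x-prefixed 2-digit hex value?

s_0 = plaintext = 0x1D
s_1 = Round(s_0, k_0) = 0x9C
s_2 = Round(s_1, k_1) = 0xC5
s_3 = Round(s_2, k_2) = 0x86
s_4 = Round(s_3, k_3) = 0x07
s_5 = Round(s_4, k_4) = 0x5C
s_6 = Round(s_5, k_5) = 0x2F
s_7 = Round(s_6, k_6) = 0xD6

0xD6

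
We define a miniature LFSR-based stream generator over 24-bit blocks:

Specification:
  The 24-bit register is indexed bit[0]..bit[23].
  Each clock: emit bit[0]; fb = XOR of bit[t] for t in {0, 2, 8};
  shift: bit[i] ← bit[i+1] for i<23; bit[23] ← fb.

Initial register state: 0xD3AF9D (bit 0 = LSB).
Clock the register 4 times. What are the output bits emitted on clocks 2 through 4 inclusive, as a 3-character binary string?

011

reg_0 = 0xD3AF9D
clock 1: out=1, reg = 0xE9D7CE
clock 2: out=0, reg = 0x74EBE7
clock 3: out=1, reg = 0xBA75F3
clock 4: out=1, reg = 0x5D3AF9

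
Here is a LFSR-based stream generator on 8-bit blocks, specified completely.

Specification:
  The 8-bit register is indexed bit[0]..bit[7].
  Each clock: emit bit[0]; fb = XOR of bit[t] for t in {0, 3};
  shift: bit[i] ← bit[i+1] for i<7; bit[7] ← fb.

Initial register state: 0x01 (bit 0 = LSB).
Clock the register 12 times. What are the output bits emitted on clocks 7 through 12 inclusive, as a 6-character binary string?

reg_0 = 0x01
clock 1: out=1, reg = 0x80
clock 2: out=0, reg = 0x40
clock 3: out=0, reg = 0x20
clock 4: out=0, reg = 0x10
clock 5: out=0, reg = 0x08
clock 6: out=0, reg = 0x84
clock 7: out=0, reg = 0x42
clock 8: out=0, reg = 0x21
clock 9: out=1, reg = 0x90
clock 10: out=0, reg = 0x48
clock 11: out=0, reg = 0xA4
clock 12: out=0, reg = 0x52

001000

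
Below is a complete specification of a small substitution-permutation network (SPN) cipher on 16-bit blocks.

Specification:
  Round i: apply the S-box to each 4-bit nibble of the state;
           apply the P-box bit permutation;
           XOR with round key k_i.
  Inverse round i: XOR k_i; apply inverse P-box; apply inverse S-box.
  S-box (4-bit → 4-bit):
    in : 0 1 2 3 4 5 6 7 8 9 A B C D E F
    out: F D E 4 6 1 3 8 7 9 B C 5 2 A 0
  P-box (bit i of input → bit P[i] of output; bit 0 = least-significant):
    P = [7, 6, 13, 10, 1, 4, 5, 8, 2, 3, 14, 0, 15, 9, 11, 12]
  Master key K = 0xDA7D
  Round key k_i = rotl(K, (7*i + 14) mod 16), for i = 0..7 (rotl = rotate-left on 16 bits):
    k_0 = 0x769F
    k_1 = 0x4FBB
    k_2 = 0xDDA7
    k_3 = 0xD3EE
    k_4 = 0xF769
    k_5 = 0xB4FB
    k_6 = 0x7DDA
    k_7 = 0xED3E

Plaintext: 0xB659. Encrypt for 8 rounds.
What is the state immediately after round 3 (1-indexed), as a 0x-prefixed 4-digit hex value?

s_0 = plaintext = 0xB659
s_1 = Round(s_0, k_0) = 0x6A11
s_2 = Round(s_1, k_1) = 0xE814
s_3 = Round(s_2, k_2) = 0xAEC9
s_4 = Round(s_3, k_3) = 0x4545
s_5 = Round(s_4, k_4) = 0xFDDD
s_6 = Round(s_5, k_5) = 0xB4A3
s_7 = Round(s_6, k_6) = 0x04C0
s_8 = Round(s_7, k_7) = 0x13D4

0xAEC9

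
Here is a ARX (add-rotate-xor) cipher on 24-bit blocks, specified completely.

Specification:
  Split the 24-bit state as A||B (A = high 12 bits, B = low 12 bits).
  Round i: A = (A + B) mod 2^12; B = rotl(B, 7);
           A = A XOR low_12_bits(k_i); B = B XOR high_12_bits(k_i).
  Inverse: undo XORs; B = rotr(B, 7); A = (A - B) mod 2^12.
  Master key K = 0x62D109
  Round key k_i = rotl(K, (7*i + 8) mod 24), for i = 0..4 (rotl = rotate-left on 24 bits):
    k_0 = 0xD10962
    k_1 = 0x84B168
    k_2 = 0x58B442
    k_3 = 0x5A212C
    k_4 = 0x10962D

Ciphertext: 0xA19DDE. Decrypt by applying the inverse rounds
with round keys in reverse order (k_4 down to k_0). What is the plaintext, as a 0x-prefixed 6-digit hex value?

s_0 = ciphertext = 0xA19DDE
s_1 = InvRound(s_0, k_4) = 0x13BAF9
s_2 = InvRound(s_1, k_3) = 0x499B7E
s_3 = InvRound(s_2, k_2) = 0x21EEBD
s_4 = InvRound(s_3, k_1) = 0x4A9ECD
s_5 = InvRound(s_4, k_0) = 0x224BA7

0x224BA7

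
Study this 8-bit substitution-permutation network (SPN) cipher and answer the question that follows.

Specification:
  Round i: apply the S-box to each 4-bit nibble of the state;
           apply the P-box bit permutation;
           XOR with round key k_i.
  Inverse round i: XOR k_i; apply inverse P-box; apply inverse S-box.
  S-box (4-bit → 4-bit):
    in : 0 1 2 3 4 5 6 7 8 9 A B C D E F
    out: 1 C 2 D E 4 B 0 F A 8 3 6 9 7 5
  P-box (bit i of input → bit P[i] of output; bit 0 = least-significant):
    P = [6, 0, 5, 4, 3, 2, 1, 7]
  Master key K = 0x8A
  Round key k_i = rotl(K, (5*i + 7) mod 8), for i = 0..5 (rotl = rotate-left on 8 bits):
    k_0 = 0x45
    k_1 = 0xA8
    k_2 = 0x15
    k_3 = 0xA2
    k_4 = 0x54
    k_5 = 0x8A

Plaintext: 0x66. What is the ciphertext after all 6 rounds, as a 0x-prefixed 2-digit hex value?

0x36

s_0 = plaintext = 0x66
s_1 = Round(s_0, k_0) = 0x98
s_2 = Round(s_1, k_1) = 0x5D
s_3 = Round(s_2, k_2) = 0x47
s_4 = Round(s_3, k_3) = 0x24
s_5 = Round(s_4, k_4) = 0x61
s_6 = Round(s_5, k_5) = 0x36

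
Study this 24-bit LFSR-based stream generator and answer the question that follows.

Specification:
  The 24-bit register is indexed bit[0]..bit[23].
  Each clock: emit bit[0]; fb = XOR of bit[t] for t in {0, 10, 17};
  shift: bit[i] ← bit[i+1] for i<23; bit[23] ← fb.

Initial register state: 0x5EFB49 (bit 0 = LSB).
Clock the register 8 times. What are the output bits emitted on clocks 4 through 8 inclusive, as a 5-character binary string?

reg_0 = 0x5EFB49
clock 1: out=1, reg = 0x2F7DA4
clock 2: out=0, reg = 0x17BED2
clock 3: out=0, reg = 0x0BDF69
clock 4: out=1, reg = 0x85EFB4
clock 5: out=0, reg = 0xC2F7DA
clock 6: out=0, reg = 0x617BED
clock 7: out=1, reg = 0xB0BDF6
clock 8: out=0, reg = 0xD85EFB

10010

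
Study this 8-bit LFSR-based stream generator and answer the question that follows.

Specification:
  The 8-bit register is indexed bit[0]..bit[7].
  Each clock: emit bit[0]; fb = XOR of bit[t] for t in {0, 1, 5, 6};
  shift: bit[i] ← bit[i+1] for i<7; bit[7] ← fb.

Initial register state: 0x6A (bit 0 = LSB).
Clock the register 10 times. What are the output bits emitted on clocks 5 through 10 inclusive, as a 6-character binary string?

011010

reg_0 = 0x6A
clock 1: out=0, reg = 0xB5
clock 2: out=1, reg = 0x5A
clock 3: out=0, reg = 0x2D
clock 4: out=1, reg = 0x16
clock 5: out=0, reg = 0x8B
clock 6: out=1, reg = 0x45
clock 7: out=1, reg = 0x22
clock 8: out=0, reg = 0x11
clock 9: out=1, reg = 0x88
clock 10: out=0, reg = 0x44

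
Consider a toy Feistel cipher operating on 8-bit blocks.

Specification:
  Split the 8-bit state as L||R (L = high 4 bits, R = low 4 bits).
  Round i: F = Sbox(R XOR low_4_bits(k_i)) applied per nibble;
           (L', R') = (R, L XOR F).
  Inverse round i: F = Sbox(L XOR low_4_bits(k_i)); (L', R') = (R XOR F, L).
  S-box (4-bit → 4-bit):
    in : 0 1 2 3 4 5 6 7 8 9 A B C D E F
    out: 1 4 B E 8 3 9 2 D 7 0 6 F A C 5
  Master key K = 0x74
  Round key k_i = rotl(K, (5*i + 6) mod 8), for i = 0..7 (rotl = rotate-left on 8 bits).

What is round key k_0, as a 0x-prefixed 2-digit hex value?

K = 0x74
k_0 = rotl(K, (5*0+6) mod 8) = rotl(K, 6) = 0x1D

0x1D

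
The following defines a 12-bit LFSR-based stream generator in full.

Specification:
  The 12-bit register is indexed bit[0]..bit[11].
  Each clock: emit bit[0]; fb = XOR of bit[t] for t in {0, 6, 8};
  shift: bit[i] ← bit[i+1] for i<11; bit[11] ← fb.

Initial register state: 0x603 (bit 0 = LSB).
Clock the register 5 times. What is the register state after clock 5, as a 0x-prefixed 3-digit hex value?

reg_0 = 0x603
clock 1: out=1, reg = 0xB01
clock 2: out=1, reg = 0x580
clock 3: out=0, reg = 0xAC0
clock 4: out=0, reg = 0xD60
clock 5: out=0, reg = 0x6B0

0x6B0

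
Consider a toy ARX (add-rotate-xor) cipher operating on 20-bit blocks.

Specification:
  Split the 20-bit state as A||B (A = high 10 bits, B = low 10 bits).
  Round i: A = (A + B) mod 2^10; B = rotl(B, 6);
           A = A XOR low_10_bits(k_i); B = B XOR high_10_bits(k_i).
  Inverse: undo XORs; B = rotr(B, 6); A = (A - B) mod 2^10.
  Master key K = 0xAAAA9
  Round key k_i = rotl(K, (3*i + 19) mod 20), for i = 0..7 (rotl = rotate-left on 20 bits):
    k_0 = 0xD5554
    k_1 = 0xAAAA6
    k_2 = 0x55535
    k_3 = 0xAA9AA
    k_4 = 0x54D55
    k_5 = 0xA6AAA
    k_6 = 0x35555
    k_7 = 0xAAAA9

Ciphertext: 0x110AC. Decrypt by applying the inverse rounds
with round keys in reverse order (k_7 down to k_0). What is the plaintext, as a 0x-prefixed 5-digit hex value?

0xBD5DE

s_0 = ciphertext = 0x110AC
s_1 = InvRound(s_0, k_7) = 0xA1468
s_2 = InvRound(s_1, k_6) = 0xFFBD2
s_3 = InvRound(s_2, k_5) = 0x33C85
s_4 = InvRound(s_3, k_4) = 0x0CD67
s_5 = InvRound(s_4, k_3) = 0x2E8DF
s_6 = InvRound(s_5, k_2) = 0x3A4A6
s_7 = InvRound(s_6, k_1) = 0x61CC8
s_8 = InvRound(s_7, k_0) = 0xBD5DE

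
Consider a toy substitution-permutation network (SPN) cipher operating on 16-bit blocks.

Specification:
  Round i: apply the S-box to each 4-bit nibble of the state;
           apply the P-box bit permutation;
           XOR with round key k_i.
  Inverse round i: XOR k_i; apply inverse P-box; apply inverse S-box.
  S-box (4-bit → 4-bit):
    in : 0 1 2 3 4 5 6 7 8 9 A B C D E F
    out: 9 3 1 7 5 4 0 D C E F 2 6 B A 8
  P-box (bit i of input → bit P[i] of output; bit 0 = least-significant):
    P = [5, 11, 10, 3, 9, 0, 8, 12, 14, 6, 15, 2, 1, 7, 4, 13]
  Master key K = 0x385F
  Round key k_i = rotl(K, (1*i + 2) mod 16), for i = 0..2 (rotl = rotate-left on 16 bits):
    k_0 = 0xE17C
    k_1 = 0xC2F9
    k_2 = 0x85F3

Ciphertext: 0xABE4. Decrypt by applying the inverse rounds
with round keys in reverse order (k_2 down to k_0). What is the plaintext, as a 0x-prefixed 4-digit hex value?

0x1EBD

s_0 = ciphertext = 0xABE4
s_1 = InvRound(s_0, k_2) = 0x7F1C
s_2 = InvRound(s_1, k_1) = 0xE993
s_3 = InvRound(s_2, k_0) = 0x1EBD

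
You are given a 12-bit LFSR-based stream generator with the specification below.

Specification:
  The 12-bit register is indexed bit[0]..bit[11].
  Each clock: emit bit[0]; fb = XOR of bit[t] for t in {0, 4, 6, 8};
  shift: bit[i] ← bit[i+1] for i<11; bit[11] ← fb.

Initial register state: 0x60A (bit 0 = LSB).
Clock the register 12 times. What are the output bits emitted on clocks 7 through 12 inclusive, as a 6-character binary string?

000110

reg_0 = 0x60A
clock 1: out=0, reg = 0x305
clock 2: out=1, reg = 0x182
clock 3: out=0, reg = 0x8C1
clock 4: out=1, reg = 0x460
clock 5: out=0, reg = 0xA30
clock 6: out=0, reg = 0xD18
clock 7: out=0, reg = 0x68C
clock 8: out=0, reg = 0x346
clock 9: out=0, reg = 0x1A3
clock 10: out=1, reg = 0x0D1
clock 11: out=1, reg = 0x868
clock 12: out=0, reg = 0xC34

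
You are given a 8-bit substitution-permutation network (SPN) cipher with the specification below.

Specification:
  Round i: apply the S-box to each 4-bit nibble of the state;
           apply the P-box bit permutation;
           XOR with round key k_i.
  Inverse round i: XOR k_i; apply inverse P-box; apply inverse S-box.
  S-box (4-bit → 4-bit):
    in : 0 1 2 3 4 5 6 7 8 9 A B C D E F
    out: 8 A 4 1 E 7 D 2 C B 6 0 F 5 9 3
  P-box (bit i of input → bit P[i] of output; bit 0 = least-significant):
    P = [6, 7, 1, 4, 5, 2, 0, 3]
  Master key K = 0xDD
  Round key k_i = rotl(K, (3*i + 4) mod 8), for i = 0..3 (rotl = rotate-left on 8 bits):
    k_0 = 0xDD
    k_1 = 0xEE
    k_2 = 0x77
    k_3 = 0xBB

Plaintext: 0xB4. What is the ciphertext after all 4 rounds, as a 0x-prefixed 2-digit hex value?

s_0 = plaintext = 0xB4
s_1 = Round(s_0, k_0) = 0x4F
s_2 = Round(s_1, k_1) = 0x23
s_3 = Round(s_2, k_2) = 0x36
s_4 = Round(s_3, k_3) = 0xC9

0xC9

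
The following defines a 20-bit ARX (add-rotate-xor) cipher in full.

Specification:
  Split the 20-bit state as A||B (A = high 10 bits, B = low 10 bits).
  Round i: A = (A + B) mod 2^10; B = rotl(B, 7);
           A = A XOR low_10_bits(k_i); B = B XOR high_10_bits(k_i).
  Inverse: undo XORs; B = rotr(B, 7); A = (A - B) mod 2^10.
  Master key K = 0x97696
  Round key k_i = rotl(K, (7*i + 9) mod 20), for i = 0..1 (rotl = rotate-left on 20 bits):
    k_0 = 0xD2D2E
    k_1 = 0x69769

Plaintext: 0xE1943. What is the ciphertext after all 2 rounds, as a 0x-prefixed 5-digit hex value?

0xE8C79

s_0 = plaintext = 0xE1943
s_1 = Round(s_0, k_0) = 0x79EE3
s_2 = Round(s_1, k_1) = 0xE8C79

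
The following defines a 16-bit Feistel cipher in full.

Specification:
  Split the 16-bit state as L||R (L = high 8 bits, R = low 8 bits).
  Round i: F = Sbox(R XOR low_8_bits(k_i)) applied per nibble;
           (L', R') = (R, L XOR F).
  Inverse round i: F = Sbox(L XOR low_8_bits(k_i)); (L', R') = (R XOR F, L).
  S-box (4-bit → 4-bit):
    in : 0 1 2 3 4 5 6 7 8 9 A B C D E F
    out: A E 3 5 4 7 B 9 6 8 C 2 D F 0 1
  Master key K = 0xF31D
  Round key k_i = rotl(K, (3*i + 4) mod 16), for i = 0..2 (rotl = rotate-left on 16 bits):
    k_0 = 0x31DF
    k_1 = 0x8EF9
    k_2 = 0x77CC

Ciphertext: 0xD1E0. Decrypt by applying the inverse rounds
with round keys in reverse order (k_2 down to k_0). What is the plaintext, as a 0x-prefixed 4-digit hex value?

0xE8CA

s_0 = ciphertext = 0xD1E0
s_1 = InvRound(s_0, k_2) = 0x0FD1
s_2 = InvRound(s_1, k_1) = 0xCA0F
s_3 = InvRound(s_2, k_0) = 0xE8CA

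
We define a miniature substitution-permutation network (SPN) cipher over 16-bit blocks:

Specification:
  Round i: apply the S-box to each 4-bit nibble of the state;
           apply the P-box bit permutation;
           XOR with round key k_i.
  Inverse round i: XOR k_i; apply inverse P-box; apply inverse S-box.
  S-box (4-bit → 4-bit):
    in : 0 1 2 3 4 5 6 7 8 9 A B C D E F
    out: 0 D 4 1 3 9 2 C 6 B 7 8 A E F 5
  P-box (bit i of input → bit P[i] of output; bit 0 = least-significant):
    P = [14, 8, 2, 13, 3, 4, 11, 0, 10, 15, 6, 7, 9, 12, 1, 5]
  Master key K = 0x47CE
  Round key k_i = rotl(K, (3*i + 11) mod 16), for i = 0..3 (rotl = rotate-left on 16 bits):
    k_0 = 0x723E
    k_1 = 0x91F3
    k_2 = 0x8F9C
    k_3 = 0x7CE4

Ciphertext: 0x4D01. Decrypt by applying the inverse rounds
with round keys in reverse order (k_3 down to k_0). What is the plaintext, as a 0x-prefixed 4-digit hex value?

0xD089

s_0 = ciphertext = 0x4D01
s_1 = InvRound(s_0, k_3) = 0xC7BD
s_2 = InvRound(s_1, k_2) = 0xB073
s_3 = InvRound(s_2, k_1) = 0x0B0C
s_4 = InvRound(s_3, k_0) = 0xD089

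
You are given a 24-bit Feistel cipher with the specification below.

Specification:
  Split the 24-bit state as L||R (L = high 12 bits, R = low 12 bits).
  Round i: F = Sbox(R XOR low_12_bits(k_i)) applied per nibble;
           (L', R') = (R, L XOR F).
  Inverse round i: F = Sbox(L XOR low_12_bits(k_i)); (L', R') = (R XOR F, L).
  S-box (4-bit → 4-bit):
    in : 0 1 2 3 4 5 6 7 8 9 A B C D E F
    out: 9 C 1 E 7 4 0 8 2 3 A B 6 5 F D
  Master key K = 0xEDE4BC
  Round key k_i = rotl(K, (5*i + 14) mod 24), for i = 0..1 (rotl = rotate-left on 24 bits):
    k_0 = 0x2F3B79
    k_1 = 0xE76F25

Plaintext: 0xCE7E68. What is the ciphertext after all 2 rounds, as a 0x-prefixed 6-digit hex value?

0x82B6F7

s_0 = plaintext = 0xCE7E68
s_1 = Round(s_0, k_0) = 0xE6882B
s_2 = Round(s_1, k_1) = 0x82B6F7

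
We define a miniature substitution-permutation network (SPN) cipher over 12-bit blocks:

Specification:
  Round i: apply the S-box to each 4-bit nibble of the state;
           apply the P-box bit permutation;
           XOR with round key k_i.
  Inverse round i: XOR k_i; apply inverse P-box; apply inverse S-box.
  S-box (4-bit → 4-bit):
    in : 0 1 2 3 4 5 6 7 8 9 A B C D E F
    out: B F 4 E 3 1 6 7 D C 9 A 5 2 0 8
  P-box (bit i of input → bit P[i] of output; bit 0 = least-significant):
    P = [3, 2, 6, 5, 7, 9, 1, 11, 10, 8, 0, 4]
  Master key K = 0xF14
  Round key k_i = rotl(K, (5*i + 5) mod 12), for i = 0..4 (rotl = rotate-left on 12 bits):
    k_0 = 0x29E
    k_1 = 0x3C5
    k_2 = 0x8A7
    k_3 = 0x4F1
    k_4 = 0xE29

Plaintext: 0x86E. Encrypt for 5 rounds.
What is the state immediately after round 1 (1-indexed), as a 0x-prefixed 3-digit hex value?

s_0 = plaintext = 0x86E
s_1 = Round(s_0, k_0) = 0x48D
s_2 = Round(s_1, k_1) = 0xE43
s_3 = Round(s_2, k_2) = 0xA43
s_4 = Round(s_3, k_3) = 0x205
s_5 = Round(s_4, k_4) = 0x4A0

0x48D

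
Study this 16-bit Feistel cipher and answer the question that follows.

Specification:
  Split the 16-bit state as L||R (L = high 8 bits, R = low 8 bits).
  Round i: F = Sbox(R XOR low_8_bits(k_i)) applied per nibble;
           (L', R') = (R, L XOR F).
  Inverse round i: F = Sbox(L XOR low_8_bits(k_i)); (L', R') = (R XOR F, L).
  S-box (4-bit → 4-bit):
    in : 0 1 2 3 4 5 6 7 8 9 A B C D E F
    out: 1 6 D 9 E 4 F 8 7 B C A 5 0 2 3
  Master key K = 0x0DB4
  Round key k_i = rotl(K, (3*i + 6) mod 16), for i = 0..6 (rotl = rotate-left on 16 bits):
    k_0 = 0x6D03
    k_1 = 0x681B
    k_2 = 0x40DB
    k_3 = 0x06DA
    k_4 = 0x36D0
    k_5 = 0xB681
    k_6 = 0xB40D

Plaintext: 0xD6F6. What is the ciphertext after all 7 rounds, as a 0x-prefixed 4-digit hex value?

0x623A

s_0 = plaintext = 0xD6F6
s_1 = Round(s_0, k_0) = 0xF6E2
s_2 = Round(s_1, k_1) = 0xE2CD
s_3 = Round(s_2, k_2) = 0xCD8D
s_4 = Round(s_3, k_3) = 0x8D85
s_5 = Round(s_4, k_4) = 0x85C9
s_6 = Round(s_5, k_5) = 0xC962
s_7 = Round(s_6, k_6) = 0x623A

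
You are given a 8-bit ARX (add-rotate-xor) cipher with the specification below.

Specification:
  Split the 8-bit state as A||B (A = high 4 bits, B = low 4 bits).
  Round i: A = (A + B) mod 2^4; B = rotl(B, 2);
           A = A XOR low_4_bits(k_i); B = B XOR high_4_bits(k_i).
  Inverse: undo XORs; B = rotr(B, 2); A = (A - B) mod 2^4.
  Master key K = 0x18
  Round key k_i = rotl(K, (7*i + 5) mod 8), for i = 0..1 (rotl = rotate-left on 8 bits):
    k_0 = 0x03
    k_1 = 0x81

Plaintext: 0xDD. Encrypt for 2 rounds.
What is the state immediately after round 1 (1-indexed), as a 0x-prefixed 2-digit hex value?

0x97

s_0 = plaintext = 0xDD
s_1 = Round(s_0, k_0) = 0x97
s_2 = Round(s_1, k_1) = 0x15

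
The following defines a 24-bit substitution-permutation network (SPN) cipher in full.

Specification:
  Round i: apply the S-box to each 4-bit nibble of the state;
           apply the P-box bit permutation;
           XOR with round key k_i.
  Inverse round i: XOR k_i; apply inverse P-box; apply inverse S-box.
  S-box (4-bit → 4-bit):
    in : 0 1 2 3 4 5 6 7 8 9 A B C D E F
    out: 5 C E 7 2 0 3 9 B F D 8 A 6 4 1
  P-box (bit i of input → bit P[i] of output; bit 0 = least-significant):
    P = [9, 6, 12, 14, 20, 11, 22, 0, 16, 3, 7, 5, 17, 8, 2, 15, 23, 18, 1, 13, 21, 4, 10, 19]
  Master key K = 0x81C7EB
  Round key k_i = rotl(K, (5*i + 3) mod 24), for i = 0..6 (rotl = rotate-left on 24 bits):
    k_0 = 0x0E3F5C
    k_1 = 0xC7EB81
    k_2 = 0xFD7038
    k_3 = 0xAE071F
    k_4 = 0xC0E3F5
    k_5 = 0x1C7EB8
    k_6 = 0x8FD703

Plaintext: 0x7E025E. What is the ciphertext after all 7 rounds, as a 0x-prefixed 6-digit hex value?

0x5D87F7

s_0 = plaintext = 0x7E025E
s_1 = Round(s_0, k_0) = 0x242FF2
s_2 = Round(s_1, k_1) = 0xDA3ED5
s_3 = Round(s_2, k_2) = 0x3F5DAE
s_4 = Round(s_3, k_3) = 0x5E1386
s_5 = Round(s_4, k_4) = 0xD1693A
s_6 = Round(s_5, k_5) = 0x4F0102
s_7 = Round(s_6, k_6) = 0x5D87F7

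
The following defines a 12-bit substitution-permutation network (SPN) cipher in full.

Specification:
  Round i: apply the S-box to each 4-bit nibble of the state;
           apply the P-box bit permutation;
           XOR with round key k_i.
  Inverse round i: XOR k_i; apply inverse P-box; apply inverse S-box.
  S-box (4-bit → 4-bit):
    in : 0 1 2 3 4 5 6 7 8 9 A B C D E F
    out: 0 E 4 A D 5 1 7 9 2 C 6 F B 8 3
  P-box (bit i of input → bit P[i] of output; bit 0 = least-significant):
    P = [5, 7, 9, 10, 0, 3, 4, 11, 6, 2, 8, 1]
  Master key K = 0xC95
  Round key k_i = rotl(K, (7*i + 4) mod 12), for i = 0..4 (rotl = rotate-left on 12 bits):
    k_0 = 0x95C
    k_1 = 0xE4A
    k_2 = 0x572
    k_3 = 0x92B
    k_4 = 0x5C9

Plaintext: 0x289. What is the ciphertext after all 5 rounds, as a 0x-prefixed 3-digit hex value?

0x4CC

s_0 = plaintext = 0x289
s_1 = Round(s_0, k_0) = 0x0DD
s_2 = Round(s_1, k_1) = 0x2E3
s_3 = Round(s_2, k_2) = 0x8F2
s_4 = Round(s_3, k_3) = 0xB60
s_5 = Round(s_4, k_4) = 0x4CC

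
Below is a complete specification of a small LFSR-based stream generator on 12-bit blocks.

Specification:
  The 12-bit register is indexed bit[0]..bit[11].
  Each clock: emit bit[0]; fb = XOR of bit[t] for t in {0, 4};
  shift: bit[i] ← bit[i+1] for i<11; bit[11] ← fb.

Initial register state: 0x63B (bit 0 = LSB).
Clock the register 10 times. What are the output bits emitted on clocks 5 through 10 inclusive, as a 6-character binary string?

110001

reg_0 = 0x63B
clock 1: out=1, reg = 0x31D
clock 2: out=1, reg = 0x18E
clock 3: out=0, reg = 0x0C7
clock 4: out=1, reg = 0x863
clock 5: out=1, reg = 0xC31
clock 6: out=1, reg = 0x618
clock 7: out=0, reg = 0xB0C
clock 8: out=0, reg = 0x586
clock 9: out=0, reg = 0x2C3
clock 10: out=1, reg = 0x961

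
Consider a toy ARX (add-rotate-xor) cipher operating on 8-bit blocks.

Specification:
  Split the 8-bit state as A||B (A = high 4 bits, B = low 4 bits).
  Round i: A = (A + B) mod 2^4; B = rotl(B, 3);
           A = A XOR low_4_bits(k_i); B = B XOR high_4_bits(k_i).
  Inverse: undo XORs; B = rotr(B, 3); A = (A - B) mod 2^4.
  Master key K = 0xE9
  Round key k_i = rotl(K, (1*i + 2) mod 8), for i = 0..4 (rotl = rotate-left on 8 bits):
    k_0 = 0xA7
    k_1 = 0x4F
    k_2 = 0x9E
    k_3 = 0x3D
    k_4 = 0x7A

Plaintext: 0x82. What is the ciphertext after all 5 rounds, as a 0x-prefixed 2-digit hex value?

0xDB

s_0 = plaintext = 0x82
s_1 = Round(s_0, k_0) = 0xDB
s_2 = Round(s_1, k_1) = 0x79
s_3 = Round(s_2, k_2) = 0xE5
s_4 = Round(s_3, k_3) = 0xE9
s_5 = Round(s_4, k_4) = 0xDB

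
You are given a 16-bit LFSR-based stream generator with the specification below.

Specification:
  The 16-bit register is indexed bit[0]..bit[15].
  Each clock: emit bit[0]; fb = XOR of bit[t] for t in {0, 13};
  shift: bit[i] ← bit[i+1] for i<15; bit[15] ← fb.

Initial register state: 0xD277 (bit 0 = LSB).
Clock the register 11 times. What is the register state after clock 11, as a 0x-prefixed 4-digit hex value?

reg_0 = 0xD277
clock 1: out=1, reg = 0xE93B
clock 2: out=1, reg = 0x749D
clock 3: out=1, reg = 0x3A4E
clock 4: out=0, reg = 0x9D27
clock 5: out=1, reg = 0xCE93
clock 6: out=1, reg = 0xE749
clock 7: out=1, reg = 0x73A4
clock 8: out=0, reg = 0xB9D2
clock 9: out=0, reg = 0xDCE9
clock 10: out=1, reg = 0xEE74
clock 11: out=0, reg = 0xF73A

0xF73A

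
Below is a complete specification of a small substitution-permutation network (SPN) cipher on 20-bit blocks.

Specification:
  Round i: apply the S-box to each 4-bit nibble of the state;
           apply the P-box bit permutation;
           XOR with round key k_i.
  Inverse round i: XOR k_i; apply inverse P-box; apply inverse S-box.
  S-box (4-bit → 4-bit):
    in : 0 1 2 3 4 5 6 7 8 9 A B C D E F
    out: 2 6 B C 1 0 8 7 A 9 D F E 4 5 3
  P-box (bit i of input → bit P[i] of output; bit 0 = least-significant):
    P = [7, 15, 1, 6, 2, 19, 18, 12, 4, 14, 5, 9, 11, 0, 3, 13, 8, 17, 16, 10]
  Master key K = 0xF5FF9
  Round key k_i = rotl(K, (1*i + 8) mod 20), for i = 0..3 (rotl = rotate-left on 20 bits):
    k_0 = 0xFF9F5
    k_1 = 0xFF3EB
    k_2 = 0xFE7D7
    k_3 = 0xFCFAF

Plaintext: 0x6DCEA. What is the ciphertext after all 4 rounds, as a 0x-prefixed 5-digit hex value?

s_0 = plaintext = 0x6DCEA
s_1 = Round(s_0, k_0) = 0xBBF1B
s_2 = Round(s_1, k_1) = 0x01E30
s_3 = Round(s_2, k_2) = 0x977EE
s_4 = Round(s_3, k_3) = 0xB8210

0xB8210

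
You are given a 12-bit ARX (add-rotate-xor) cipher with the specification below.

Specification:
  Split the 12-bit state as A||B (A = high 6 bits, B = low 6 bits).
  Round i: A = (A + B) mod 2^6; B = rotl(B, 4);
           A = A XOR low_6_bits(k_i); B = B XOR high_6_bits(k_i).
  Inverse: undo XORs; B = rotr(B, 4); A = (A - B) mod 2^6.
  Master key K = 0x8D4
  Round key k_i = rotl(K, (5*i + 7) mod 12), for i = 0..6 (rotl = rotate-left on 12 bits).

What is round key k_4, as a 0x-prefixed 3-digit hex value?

K = 0x8D4
k_0 = rotl(K, (5*0+7) mod 12) = rotl(K, 7) = 0xA46
k_1 = rotl(K, (5*1+7) mod 12) = rotl(K, 0) = 0x8D4
k_2 = rotl(K, (5*2+7) mod 12) = rotl(K, 5) = 0xA91
k_3 = rotl(K, (5*3+7) mod 12) = rotl(K, 10) = 0x235
k_4 = rotl(K, (5*4+7) mod 12) = rotl(K, 3) = 0x6A4

0x6A4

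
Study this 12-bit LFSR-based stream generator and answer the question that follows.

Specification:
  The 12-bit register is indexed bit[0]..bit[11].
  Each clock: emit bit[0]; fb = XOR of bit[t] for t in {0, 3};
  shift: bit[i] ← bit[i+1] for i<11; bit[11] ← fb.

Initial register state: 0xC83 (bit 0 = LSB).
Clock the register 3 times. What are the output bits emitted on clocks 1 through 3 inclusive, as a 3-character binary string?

110

reg_0 = 0xC83
clock 1: out=1, reg = 0xE41
clock 2: out=1, reg = 0xF20
clock 3: out=0, reg = 0x790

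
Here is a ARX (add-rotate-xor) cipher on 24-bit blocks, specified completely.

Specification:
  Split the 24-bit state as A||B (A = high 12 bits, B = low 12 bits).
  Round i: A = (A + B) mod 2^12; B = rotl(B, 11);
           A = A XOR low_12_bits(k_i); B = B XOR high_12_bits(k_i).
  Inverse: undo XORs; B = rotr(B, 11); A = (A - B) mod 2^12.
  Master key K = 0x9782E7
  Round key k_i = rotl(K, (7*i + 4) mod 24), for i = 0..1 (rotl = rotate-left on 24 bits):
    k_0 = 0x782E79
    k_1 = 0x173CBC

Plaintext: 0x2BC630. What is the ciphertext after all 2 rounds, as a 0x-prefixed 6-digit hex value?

s_0 = plaintext = 0x2BC630
s_1 = Round(s_0, k_0) = 0x69549A
s_2 = Round(s_1, k_1) = 0x79333E

0x79333E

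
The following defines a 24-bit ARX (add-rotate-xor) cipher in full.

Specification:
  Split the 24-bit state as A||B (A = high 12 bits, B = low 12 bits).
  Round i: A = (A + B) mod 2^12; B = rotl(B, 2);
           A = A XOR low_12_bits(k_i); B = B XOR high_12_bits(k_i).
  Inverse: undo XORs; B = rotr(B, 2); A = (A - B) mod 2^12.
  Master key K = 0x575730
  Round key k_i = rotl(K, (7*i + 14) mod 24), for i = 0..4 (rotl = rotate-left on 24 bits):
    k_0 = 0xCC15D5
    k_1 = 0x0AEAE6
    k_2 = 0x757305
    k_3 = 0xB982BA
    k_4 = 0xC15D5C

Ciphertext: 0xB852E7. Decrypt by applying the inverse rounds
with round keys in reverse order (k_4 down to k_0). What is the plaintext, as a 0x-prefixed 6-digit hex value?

0x76AEA7

s_0 = ciphertext = 0xB852E7
s_1 = InvRound(s_0, k_4) = 0xB1DBBC
s_2 = InvRound(s_1, k_3) = 0x99E009
s_3 = InvRound(s_2, k_2) = 0x0C49D7
s_4 = InvRound(s_3, k_1) = 0x3C465E
s_5 = InvRound(s_4, k_0) = 0x76AEA7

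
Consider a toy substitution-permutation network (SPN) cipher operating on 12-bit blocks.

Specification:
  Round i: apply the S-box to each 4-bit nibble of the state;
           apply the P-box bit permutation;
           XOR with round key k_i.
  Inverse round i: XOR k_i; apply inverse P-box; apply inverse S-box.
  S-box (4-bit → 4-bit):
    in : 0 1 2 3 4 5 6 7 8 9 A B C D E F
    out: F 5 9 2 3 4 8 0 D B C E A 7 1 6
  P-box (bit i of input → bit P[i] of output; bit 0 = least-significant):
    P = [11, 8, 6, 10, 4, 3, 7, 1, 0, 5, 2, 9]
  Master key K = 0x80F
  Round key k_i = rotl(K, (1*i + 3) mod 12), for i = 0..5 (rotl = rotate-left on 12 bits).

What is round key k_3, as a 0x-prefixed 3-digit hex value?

K = 0x80F
k_0 = rotl(K, (1*0+3) mod 12) = rotl(K, 3) = 0x07C
k_1 = rotl(K, (1*1+3) mod 12) = rotl(K, 4) = 0x0F8
k_2 = rotl(K, (1*2+3) mod 12) = rotl(K, 5) = 0x1F0
k_3 = rotl(K, (1*3+3) mod 12) = rotl(K, 6) = 0x3E0

0x3E0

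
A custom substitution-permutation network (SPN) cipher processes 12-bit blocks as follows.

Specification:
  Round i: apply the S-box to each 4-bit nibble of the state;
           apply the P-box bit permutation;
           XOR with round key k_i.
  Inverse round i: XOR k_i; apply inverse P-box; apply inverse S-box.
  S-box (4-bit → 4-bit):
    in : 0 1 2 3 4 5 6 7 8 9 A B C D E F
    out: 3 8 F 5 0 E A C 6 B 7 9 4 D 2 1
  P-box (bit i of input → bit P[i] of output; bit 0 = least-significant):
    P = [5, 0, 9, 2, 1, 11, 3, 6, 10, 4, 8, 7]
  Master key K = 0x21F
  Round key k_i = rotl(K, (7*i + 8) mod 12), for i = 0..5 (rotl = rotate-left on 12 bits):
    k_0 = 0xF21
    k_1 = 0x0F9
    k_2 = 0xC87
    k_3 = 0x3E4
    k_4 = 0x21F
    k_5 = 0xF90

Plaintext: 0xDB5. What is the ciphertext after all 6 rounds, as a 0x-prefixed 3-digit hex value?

s_0 = plaintext = 0xDB5
s_1 = Round(s_0, k_0) = 0x8E6
s_2 = Round(s_1, k_1) = 0x9EC
s_3 = Round(s_2, k_2) = 0x217
s_4 = Round(s_3, k_3) = 0x430
s_5 = Round(s_4, k_4) = 0x234
s_6 = Round(s_5, k_5) = 0xA0A

0xA0A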